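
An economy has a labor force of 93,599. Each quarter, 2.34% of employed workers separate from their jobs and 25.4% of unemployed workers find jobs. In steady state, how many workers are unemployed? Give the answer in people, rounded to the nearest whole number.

About 7,896 are unemployed in steady state.

Steady-state unemployment rate u* = s/(s+f) = 2.34/(2.34+25.4) = 0.084355.
Unemployed = u* × labor force = 0.084355 × 93,599 ≈ 7,896.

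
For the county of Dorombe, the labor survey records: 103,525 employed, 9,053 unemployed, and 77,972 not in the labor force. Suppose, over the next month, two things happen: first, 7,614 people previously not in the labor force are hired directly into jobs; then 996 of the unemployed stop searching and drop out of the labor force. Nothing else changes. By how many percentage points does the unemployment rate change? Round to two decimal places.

Initially, labor force = 103,525 + 9,053 = 112,578, so u = 9,053/112,578 = 8.04%.
After the first change, employed and labor force both rise by 7,614; unemployed unchanged → E = 111,139, U = 9,053, labor force = 120,192.
After the second change, unemployed and labor force both fall by 996 → E = 111,139, U = 8,057, labor force = 119,196.
New unemployment rate = 8,057 / 119,196 = 6.76%.
Change = 6.76% − 8.04% = −1.28 percentage points.

The unemployment rate changes by −1.28 percentage points.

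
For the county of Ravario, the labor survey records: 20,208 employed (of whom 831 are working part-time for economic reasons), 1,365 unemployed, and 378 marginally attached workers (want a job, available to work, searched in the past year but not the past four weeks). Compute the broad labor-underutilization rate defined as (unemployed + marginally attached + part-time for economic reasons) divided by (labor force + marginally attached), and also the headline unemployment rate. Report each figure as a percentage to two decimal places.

Broad underutilization rate ≈ 11.73%; headline unemployment rate ≈ 6.33%.

Labor force = 20,208 + 1,365 = 21,573.
Numerator = 1,365 + 378 + 831 = 2,574.
Denominator = 21,573 + 378 = 21,951.
Broad rate = 2,574 / 21,951 = 11.73%.
Headline unemployment rate = 1,365 / 21,573 = 6.33%.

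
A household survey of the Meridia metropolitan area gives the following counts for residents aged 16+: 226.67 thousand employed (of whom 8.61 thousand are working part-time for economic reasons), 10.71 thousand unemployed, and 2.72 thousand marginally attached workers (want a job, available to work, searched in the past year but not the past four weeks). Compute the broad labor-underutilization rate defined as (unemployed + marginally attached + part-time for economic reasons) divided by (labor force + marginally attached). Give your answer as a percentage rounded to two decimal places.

Broad underutilization rate ≈ 9.18%.

Labor force = 226.67 + 10.71 = 237.38 thousand.
Numerator = 10.71 + 2.72 + 8.61 = 22.04 thousand.
Denominator = 237.38 + 2.72 = 240.10 thousand.
Broad rate = 22.04 / 240.10 = 9.18%.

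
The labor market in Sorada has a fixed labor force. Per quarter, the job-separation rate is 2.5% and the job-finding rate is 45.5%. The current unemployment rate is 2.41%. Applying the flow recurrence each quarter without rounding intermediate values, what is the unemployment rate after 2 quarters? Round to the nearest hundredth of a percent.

With a fixed labor force, u_{t+1} = u_t + s·(1−u_t) − f·u_t = u_t·(1−s−f) + s.
Here 1−s−f = 0.520 and s = 0.025.
u_1 = 0.024100 × 0.520 + 0.025 = 0.037532.
u_2 = 0.037532 × 0.520 + 0.025 = 0.044517.

Unemployment rate after two quarters ≈ 4.45%.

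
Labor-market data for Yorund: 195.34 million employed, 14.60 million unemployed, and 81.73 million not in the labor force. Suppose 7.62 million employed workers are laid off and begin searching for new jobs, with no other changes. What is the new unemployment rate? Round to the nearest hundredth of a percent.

New unemployment rate ≈ 10.58%.

Initially, labor force = 195.34 + 14.60 = 209.94 million, so u = 14.60/209.94 = 6.95%.
After the change, employed falls and unemployed rises by 7.62; labor force unchanged → E = 187.72, U = 22.22, labor force = 209.94 million.
New unemployment rate = 22.22 / 209.94 = 10.58%.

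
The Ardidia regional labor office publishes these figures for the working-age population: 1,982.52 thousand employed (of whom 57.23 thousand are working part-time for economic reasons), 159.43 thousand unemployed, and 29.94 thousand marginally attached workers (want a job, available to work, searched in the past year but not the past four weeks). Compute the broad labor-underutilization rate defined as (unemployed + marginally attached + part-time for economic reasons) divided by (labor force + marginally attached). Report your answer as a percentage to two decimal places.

Labor force = 1,982.52 + 159.43 = 2,141.95 thousand.
Numerator = 159.43 + 29.94 + 57.23 = 246.60 thousand.
Denominator = 2,141.95 + 29.94 = 2,171.89 thousand.
Broad rate = 246.60 / 2,171.89 = 11.35%.

Broad underutilization rate ≈ 11.35%.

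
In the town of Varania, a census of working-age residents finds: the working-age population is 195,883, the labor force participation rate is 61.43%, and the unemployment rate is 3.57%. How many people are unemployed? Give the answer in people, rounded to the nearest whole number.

About 4,296 are unemployed.

Labor force = 0.6143 × 195,883 = 120,331.
Unemployed = 0.0357 × 120,331 ≈ 4,296.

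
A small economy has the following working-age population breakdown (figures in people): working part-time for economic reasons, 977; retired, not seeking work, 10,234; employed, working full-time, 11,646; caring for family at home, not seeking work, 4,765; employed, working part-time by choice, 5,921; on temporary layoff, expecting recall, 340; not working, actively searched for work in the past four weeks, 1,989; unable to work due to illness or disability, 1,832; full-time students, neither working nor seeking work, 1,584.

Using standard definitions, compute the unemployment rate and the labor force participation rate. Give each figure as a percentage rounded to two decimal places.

Employed = 977 + 11,646 + 5,921 = 18,544 (anyone who worked, including part-time for economic reasons, counts as employed).
Unemployed = 340 + 1,989 = 2,329 (jobless and actively searching, or on temporary layoff).
Labor force = 18,544 + 2,329 = 20,873.
Not in labor force = 10,234 + 4,765 + 1,832 + 1,584 = 18,415 (those not working and not actively searching are outside the labor force).
Civilian working-age population = 20,873 + 18,415 = 39,288.
Unemployment rate = 2,329 / 20,873 = 11.16%.
Labor force participation rate = 20,873 / 39,288 = 53.13%.

Unemployment rate ≈ 11.16%; labor force participation rate ≈ 53.13%.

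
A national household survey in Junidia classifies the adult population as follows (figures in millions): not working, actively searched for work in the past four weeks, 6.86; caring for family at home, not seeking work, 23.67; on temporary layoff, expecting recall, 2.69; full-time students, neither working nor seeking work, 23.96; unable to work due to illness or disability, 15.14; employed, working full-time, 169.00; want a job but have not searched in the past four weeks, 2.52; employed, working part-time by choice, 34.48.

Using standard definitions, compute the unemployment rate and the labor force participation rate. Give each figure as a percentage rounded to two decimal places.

Employed = 169.00 + 34.48 = 203.48 million.
Unemployed = 6.86 + 2.69 = 9.55 million (jobless and actively searching, or on temporary layoff).
Labor force = 203.48 + 9.55 = 213.03 million.
Not in labor force = 23.67 + 23.96 + 15.14 + 2.52 = 65.29 million (those not working and not actively searching are outside the labor force — including those who want a job but have given up searching).
Civilian working-age population = 213.03 + 65.29 = 278.32 million.
Unemployment rate = 9.55 / 213.03 = 4.48%.
Labor force participation rate = 213.03 / 278.32 = 76.54%.

Unemployment rate ≈ 4.48%; labor force participation rate ≈ 76.54%.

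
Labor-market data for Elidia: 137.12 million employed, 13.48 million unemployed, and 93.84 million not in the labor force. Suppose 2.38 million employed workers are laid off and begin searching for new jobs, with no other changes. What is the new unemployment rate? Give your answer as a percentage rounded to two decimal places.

New unemployment rate ≈ 10.53%.

Initially, labor force = 137.12 + 13.48 = 150.60 million, so u = 13.48/150.60 = 8.95%.
After the change, employed falls and unemployed rises by 2.38; labor force unchanged → E = 134.74, U = 15.86, labor force = 150.60 million.
New unemployment rate = 15.86 / 150.60 = 10.53%.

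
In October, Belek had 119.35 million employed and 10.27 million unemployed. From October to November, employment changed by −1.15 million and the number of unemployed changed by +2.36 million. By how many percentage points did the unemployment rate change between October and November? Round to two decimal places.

October: labor force = 119.35 + 10.27 = 129.62; u = 10.27/129.62 = 7.92%.
November: labor force = 118.20 + 12.63 = 130.83; u = 12.63/130.83 = 9.65%.
Change = 9.65% − 7.92% = +1.73 pp.

The unemployment rate changed by +1.73 percentage points.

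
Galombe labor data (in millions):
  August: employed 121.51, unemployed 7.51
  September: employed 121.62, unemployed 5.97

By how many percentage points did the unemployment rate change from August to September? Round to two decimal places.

The unemployment rate changed by −1.14 percentage points.

August: labor force = 121.51 + 7.51 = 129.02; u = 7.51/129.02 = 5.82%.
September: labor force = 121.62 + 5.97 = 127.59; u = 5.97/127.59 = 4.68%.
Change = 4.68% − 5.82% = −1.14 pp.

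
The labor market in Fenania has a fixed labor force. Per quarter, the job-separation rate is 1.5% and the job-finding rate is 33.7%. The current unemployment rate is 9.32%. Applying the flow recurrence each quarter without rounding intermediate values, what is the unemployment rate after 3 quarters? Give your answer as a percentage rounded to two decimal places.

Unemployment rate after three quarters ≈ 5.64%.

With a fixed labor force, u_{t+1} = u_t + s·(1−u_t) − f·u_t = u_t·(1−s−f) + s.
Here 1−s−f = 0.648 and s = 0.015.
u_1 = 0.093200 × 0.648 + 0.015 = 0.075394.
u_2 = 0.075394 × 0.648 + 0.015 = 0.063855.
u_3 = 0.063855 × 0.648 + 0.015 = 0.056378.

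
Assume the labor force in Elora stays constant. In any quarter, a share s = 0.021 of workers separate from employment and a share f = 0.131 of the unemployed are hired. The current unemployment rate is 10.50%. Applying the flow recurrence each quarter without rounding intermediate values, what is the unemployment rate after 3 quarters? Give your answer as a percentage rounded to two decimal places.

Unemployment rate after three quarters ≈ 11.79%.

With a fixed labor force, u_{t+1} = u_t + s·(1−u_t) − f·u_t = u_t·(1−s−f) + s.
Here 1−s−f = 0.848 and s = 0.021.
u_1 = 0.105000 × 0.848 + 0.021 = 0.110040.
u_2 = 0.110040 × 0.848 + 0.021 = 0.114314.
u_3 = 0.114314 × 0.848 + 0.021 = 0.117938.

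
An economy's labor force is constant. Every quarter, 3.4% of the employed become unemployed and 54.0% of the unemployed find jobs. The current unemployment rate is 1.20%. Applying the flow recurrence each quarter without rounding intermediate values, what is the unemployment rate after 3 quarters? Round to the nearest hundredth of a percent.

Unemployment rate after three quarters ≈ 5.56%.

With a fixed labor force, u_{t+1} = u_t + s·(1−u_t) − f·u_t = u_t·(1−s−f) + s.
Here 1−s−f = 0.426 and s = 0.034.
u_1 = 0.012000 × 0.426 + 0.034 = 0.039112.
u_2 = 0.039112 × 0.426 + 0.034 = 0.050662.
u_3 = 0.050662 × 0.426 + 0.034 = 0.055582.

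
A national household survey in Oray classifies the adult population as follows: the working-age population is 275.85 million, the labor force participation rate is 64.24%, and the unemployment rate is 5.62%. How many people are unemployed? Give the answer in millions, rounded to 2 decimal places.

About 9.96 million are unemployed.

Labor force = 0.6424 × 275.85 = 177.21 million.
Unemployed = 0.0562 × 177.21 ≈ 9.96 million.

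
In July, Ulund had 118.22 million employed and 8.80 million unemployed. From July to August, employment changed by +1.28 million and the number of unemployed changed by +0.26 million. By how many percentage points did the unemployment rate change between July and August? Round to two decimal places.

The unemployment rate changed by +0.12 percentage points.

July: labor force = 118.22 + 8.80 = 127.02; u = 8.80/127.02 = 6.93%.
August: labor force = 119.50 + 9.06 = 128.56; u = 9.06/128.56 = 7.05%.
Change = 7.05% − 6.93% = +0.12 pp.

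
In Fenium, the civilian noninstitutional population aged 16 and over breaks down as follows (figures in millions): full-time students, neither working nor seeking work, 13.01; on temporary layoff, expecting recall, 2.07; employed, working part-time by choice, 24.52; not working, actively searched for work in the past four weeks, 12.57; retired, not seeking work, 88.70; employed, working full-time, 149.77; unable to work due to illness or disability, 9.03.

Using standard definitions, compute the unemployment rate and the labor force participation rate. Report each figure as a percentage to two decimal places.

Unemployment rate ≈ 7.75%; labor force participation rate ≈ 63.05%.

Employed = 24.52 + 149.77 = 174.29 million.
Unemployed = 2.07 + 12.57 = 14.64 million (jobless and actively searching, or on temporary layoff).
Labor force = 174.29 + 14.64 = 188.93 million.
Not in labor force = 13.01 + 88.70 + 9.03 = 110.74 million (those not working and not actively searching are outside the labor force).
Civilian working-age population = 188.93 + 110.74 = 299.67 million.
Unemployment rate = 14.64 / 188.93 = 7.75%.
Labor force participation rate = 188.93 / 299.67 = 63.05%.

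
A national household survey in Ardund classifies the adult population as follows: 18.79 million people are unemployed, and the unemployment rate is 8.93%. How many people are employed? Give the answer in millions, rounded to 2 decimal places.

About 191.62 million are employed.

Labor force = U / u = 18.79 / 0.0893 ≈ 210.41 million.
Employed = labor force − unemployed = 210.41 − 18.79 = 191.62 million.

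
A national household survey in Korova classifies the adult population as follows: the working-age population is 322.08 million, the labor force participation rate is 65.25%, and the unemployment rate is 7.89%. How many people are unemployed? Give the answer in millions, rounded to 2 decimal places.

About 16.58 million are unemployed.

Labor force = 0.6525 × 322.08 = 210.16 million.
Unemployed = 0.0789 × 210.16 ≈ 16.58 million.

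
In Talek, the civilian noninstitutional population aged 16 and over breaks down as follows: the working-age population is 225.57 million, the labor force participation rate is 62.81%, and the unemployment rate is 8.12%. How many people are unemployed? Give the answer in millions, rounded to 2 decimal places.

About 11.50 million are unemployed.

Labor force = 0.6281 × 225.57 = 141.68 million.
Unemployed = 0.0812 × 141.68 ≈ 11.50 million.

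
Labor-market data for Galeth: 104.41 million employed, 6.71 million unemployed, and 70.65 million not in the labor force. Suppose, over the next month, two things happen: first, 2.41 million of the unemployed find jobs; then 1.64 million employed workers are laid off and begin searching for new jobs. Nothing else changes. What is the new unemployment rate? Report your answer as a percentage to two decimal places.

New unemployment rate ≈ 5.35%.

Initially, labor force = 104.41 + 6.71 = 111.12 million, so u = 6.71/111.12 = 6.04%.
After the first change, unemployed falls and employed rises by 2.41; labor force unchanged → E = 106.82, U = 4.30, labor force = 111.12 million.
After the second change, employed falls and unemployed rises by 1.64; labor force unchanged → E = 105.18, U = 5.94, labor force = 111.12 million.
New unemployment rate = 5.94 / 111.12 = 5.35%.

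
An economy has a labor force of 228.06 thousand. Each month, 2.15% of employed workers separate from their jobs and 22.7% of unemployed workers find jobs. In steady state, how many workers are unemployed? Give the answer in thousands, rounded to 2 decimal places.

About 19.73 thousand are unemployed in steady state.

Steady-state unemployment rate u* = s/(s+f) = 2.15/(2.15+22.7) = 0.086519.
Unemployed = u* × labor force = 0.086519 × 228.06 ≈ 19.73 thousand.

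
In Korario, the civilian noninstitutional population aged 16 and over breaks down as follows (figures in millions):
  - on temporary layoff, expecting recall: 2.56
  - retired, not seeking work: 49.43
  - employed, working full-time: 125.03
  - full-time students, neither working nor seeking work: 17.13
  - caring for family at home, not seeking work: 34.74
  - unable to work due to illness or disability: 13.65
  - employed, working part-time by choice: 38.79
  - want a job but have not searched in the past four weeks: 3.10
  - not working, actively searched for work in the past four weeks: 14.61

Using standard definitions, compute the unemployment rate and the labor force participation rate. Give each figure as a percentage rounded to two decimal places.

Employed = 125.03 + 38.79 = 163.82 million.
Unemployed = 2.56 + 14.61 = 17.17 million (jobless and actively searching, or on temporary layoff).
Labor force = 163.82 + 17.17 = 180.99 million.
Not in labor force = 49.43 + 17.13 + 34.74 + 13.65 + 3.10 = 118.05 million (those not working and not actively searching are outside the labor force — including those who want a job but have given up searching).
Civilian working-age population = 180.99 + 118.05 = 299.04 million.
Unemployment rate = 17.17 / 180.99 = 9.49%.
Labor force participation rate = 180.99 / 299.04 = 60.52%.

Unemployment rate ≈ 9.49%; labor force participation rate ≈ 60.52%.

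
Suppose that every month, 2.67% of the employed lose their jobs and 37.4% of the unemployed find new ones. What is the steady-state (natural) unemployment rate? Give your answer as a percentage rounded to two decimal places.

Steady-state unemployment rate ≈ 6.66%.

At steady state the flows balance: s·E = f·U, so U/(E+U) = s/(s+f).
u* = 2.67 / (2.67 + 37.4) = 2.67 / 40.07 = 6.66%.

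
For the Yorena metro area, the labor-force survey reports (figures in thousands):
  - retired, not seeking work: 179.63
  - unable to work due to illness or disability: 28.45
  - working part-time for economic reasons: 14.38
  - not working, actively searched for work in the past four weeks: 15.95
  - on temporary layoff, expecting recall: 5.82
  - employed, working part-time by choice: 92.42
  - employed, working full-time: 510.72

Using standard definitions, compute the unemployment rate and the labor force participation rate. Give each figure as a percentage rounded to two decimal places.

Unemployment rate ≈ 3.41%; labor force participation rate ≈ 75.44%.

Employed = 14.38 + 92.42 + 510.72 = 617.52 thousand (anyone who worked, including part-time for economic reasons, counts as employed).
Unemployed = 15.95 + 5.82 = 21.77 thousand (jobless and actively searching, or on temporary layoff).
Labor force = 617.52 + 21.77 = 639.29 thousand.
Not in labor force = 179.63 + 28.45 = 208.08 thousand (those not working and not actively searching are outside the labor force).
Civilian working-age population = 639.29 + 208.08 = 847.37 thousand.
Unemployment rate = 21.77 / 639.29 = 3.41%.
Labor force participation rate = 639.29 / 847.37 = 75.44%.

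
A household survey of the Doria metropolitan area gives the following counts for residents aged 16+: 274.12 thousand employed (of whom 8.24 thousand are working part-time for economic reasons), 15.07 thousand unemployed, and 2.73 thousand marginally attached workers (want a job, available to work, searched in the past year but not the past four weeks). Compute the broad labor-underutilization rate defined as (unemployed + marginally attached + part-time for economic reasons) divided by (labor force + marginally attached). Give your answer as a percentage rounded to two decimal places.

Labor force = 274.12 + 15.07 = 289.19 thousand.
Numerator = 15.07 + 2.73 + 8.24 = 26.04 thousand.
Denominator = 289.19 + 2.73 = 291.92 thousand.
Broad rate = 26.04 / 291.92 = 8.92%.

Broad underutilization rate ≈ 8.92%.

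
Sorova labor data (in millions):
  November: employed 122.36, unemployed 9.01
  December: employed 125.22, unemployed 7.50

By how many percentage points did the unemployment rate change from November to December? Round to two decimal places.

November: labor force = 122.36 + 9.01 = 131.37; u = 9.01/131.37 = 6.86%.
December: labor force = 125.22 + 7.50 = 132.72; u = 7.50/132.72 = 5.65%.
Change = 5.65% − 6.86% = −1.21 pp.

The unemployment rate changed by −1.21 percentage points.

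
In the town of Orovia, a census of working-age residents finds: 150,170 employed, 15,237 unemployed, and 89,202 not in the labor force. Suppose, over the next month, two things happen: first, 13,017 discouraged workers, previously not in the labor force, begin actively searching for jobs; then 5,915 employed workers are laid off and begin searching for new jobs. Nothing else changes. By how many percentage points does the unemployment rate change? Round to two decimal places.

The unemployment rate changes by +9.94 percentage points.

Initially, labor force = 150,170 + 15,237 = 165,407, so u = 15,237/165,407 = 9.21%.
After the first change, unemployed and labor force both rise by 13,017 → E = 150,170, U = 28,254, labor force = 178,424.
After the second change, employed falls and unemployed rises by 5,915; labor force unchanged → E = 144,255, U = 34,169, labor force = 178,424.
New unemployment rate = 34,169 / 178,424 = 19.15%.
Change = 19.15% − 9.21% = +9.94 percentage points.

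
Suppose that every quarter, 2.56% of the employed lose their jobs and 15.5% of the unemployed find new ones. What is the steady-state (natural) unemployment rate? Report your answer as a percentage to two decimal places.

At steady state the flows balance: s·E = f·U, so U/(E+U) = s/(s+f).
u* = 2.56 / (2.56 + 15.5) = 2.56 / 18.06 = 14.17%.

Steady-state unemployment rate ≈ 14.17%.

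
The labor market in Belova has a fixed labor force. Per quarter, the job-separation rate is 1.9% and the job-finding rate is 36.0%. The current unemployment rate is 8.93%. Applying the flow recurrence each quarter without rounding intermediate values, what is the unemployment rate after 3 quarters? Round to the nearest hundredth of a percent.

Unemployment rate after three quarters ≈ 5.95%.

With a fixed labor force, u_{t+1} = u_t + s·(1−u_t) − f·u_t = u_t·(1−s−f) + s.
Here 1−s−f = 0.621 and s = 0.019.
u_1 = 0.089300 × 0.621 + 0.019 = 0.074455.
u_2 = 0.074455 × 0.621 + 0.019 = 0.065237.
u_3 = 0.065237 × 0.621 + 0.019 = 0.059512.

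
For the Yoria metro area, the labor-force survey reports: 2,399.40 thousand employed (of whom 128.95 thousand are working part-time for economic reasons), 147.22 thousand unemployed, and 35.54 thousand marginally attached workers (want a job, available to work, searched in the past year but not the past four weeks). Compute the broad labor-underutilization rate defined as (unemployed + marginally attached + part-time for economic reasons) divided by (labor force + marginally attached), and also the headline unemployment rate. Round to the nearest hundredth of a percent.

Broad underutilization rate ≈ 12.07%; headline unemployment rate ≈ 5.78%.

Labor force = 2,399.40 + 147.22 = 2,546.62 thousand.
Numerator = 147.22 + 35.54 + 128.95 = 311.71 thousand.
Denominator = 2,546.62 + 35.54 = 2,582.16 thousand.
Broad rate = 311.71 / 2,582.16 = 12.07%.
Headline unemployment rate = 147.22 / 2,546.62 = 5.78%.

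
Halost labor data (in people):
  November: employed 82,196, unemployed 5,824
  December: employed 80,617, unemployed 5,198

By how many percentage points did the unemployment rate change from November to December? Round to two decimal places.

November: labor force = 82,196 + 5,824 = 88,020; u = 5,824/88,020 = 6.62%.
December: labor force = 80,617 + 5,198 = 85,815; u = 5,198/85,815 = 6.06%.
Change = 6.06% − 6.62% = −0.56 pp.

The unemployment rate changed by −0.56 percentage points.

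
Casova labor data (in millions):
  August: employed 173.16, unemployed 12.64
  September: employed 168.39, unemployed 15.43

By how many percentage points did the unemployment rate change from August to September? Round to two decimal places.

The unemployment rate changed by +1.59 percentage points.

August: labor force = 173.16 + 12.64 = 185.80; u = 12.64/185.80 = 6.80%.
September: labor force = 168.39 + 15.43 = 183.82; u = 15.43/183.82 = 8.39%.
Change = 8.39% − 6.80% = +1.59 pp.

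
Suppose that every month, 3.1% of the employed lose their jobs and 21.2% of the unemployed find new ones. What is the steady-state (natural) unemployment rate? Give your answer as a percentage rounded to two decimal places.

At steady state the flows balance: s·E = f·U, so U/(E+U) = s/(s+f).
u* = 3.1 / (3.1 + 21.2) = 3.1 / 24.30 = 12.76%.

Steady-state unemployment rate ≈ 12.76%.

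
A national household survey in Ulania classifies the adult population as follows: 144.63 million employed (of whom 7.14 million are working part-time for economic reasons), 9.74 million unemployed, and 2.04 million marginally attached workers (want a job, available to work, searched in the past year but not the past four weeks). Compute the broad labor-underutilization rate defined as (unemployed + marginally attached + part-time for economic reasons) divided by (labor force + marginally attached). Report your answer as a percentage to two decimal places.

Labor force = 144.63 + 9.74 = 154.37 million.
Numerator = 9.74 + 2.04 + 7.14 = 18.92 million.
Denominator = 154.37 + 2.04 = 156.41 million.
Broad rate = 18.92 / 156.41 = 12.10%.

Broad underutilization rate ≈ 12.10%.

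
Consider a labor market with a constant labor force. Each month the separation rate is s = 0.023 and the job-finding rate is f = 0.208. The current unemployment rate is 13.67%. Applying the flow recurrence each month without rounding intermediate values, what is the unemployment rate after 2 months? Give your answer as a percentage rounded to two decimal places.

Unemployment rate after two months ≈ 12.15%.

With a fixed labor force, u_{t+1} = u_t + s·(1−u_t) − f·u_t = u_t·(1−s−f) + s.
Here 1−s−f = 0.769 and s = 0.023.
u_1 = 0.136700 × 0.769 + 0.023 = 0.128122.
u_2 = 0.128122 × 0.769 + 0.023 = 0.121526.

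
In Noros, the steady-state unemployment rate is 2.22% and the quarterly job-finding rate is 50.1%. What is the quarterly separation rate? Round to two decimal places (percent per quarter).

Separation rate ≈ 1.14% per quarter.

From u* = s/(s+f): s = u·f/(1−u).
s = 0.0222 × 50.1 / (1 − 0.0222) = 1.1122 / 0.9778 ≈ 1.14% per quarter.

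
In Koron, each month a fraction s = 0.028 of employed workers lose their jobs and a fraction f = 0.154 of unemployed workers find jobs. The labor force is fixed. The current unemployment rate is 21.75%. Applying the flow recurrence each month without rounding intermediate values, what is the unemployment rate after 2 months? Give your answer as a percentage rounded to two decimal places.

Unemployment rate after two months ≈ 19.64%.

With a fixed labor force, u_{t+1} = u_t + s·(1−u_t) − f·u_t = u_t·(1−s−f) + s.
Here 1−s−f = 0.818 and s = 0.028.
u_1 = 0.217500 × 0.818 + 0.028 = 0.205915.
u_2 = 0.205915 × 0.818 + 0.028 = 0.196438.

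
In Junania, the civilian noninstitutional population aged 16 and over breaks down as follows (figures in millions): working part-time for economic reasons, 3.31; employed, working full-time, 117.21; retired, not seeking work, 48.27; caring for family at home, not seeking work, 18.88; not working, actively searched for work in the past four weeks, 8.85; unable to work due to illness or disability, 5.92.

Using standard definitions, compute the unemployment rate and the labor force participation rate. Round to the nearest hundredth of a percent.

Unemployment rate ≈ 6.84%; labor force participation rate ≈ 63.91%.

Employed = 3.31 + 117.21 = 120.52 million (anyone who worked, including part-time for economic reasons, counts as employed).
Unemployed = 8.85 million.
Labor force = 120.52 + 8.85 = 129.37 million.
Not in labor force = 48.27 + 18.88 + 5.92 = 73.07 million (those not working and not actively searching are outside the labor force).
Civilian working-age population = 129.37 + 73.07 = 202.44 million.
Unemployment rate = 8.85 / 129.37 = 6.84%.
Labor force participation rate = 129.37 / 202.44 = 63.91%.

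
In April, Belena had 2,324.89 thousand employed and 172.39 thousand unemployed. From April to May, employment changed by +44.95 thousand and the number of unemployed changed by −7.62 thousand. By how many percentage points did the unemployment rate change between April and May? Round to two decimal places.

The unemployment rate changed by −0.40 percentage points.

April: labor force = 2,324.89 + 172.39 = 2,497.28; u = 172.39/2,497.28 = 6.90%.
May: labor force = 2,369.84 + 164.77 = 2,534.61; u = 164.77/2,534.61 = 6.50%.
Change = 6.50% − 6.90% = −0.40 pp.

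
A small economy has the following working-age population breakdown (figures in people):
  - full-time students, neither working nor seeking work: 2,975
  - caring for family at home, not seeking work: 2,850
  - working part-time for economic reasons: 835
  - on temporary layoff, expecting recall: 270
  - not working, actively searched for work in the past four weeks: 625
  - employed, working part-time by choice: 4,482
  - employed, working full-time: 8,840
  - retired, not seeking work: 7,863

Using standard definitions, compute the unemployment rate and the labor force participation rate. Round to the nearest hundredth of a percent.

Unemployment rate ≈ 5.95%; labor force participation rate ≈ 52.37%.

Employed = 835 + 4,482 + 8,840 = 14,157 (anyone who worked, including part-time for economic reasons, counts as employed).
Unemployed = 270 + 625 = 895 (jobless and actively searching, or on temporary layoff).
Labor force = 14,157 + 895 = 15,052.
Not in labor force = 2,975 + 2,850 + 7,863 = 13,688 (those not working and not actively searching are outside the labor force).
Civilian working-age population = 15,052 + 13,688 = 28,740.
Unemployment rate = 895 / 15,052 = 5.95%.
Labor force participation rate = 15,052 / 28,740 = 52.37%.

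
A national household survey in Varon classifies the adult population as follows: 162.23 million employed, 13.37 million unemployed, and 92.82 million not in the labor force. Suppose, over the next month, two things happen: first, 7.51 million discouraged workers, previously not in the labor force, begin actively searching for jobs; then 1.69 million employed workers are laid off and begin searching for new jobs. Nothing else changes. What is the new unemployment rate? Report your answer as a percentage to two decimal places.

New unemployment rate ≈ 12.33%.

Initially, labor force = 162.23 + 13.37 = 175.60 million, so u = 13.37/175.60 = 7.61%.
After the first change, unemployed and labor force both rise by 7.51 → E = 162.23, U = 20.88, labor force = 183.11 million.
After the second change, employed falls and unemployed rises by 1.69; labor force unchanged → E = 160.54, U = 22.57, labor force = 183.11 million.
New unemployment rate = 22.57 / 183.11 = 12.33%.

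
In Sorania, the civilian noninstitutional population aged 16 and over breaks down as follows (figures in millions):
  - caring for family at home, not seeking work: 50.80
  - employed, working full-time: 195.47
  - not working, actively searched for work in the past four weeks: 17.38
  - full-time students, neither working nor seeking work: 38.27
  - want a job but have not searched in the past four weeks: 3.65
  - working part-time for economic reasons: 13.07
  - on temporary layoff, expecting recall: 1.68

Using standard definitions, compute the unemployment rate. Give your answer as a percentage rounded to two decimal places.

Unemployment rate ≈ 8.37%.

Employed = 195.47 + 13.07 = 208.54 million (anyone who worked, including part-time for economic reasons, counts as employed).
Unemployed = 17.38 + 1.68 = 19.06 million (jobless and actively searching, or on temporary layoff).
Labor force = 208.54 + 19.06 = 227.60 million.
Unemployment rate = 19.06 / 227.60 = 8.37%.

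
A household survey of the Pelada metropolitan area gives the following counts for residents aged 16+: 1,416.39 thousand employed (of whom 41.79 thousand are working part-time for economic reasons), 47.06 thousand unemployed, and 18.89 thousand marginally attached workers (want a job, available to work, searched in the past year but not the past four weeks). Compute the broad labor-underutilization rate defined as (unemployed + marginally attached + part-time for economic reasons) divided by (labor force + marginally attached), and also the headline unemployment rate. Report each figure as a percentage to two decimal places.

Labor force = 1,416.39 + 47.06 = 1,463.45 thousand.
Numerator = 47.06 + 18.89 + 41.79 = 107.74 thousand.
Denominator = 1,463.45 + 18.89 = 1,482.34 thousand.
Broad rate = 107.74 / 1,482.34 = 7.27%.
Headline unemployment rate = 47.06 / 1,463.45 = 3.22%.

Broad underutilization rate ≈ 7.27%; headline unemployment rate ≈ 3.22%.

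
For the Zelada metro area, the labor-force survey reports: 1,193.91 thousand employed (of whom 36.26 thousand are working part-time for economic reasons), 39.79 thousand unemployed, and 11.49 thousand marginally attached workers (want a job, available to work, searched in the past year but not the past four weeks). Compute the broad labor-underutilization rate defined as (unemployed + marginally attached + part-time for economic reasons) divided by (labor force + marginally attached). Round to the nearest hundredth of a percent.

Labor force = 1,193.91 + 39.79 = 1,233.70 thousand.
Numerator = 39.79 + 11.49 + 36.26 = 87.54 thousand.
Denominator = 1,233.70 + 11.49 = 1,245.19 thousand.
Broad rate = 87.54 / 1,245.19 = 7.03%.

Broad underutilization rate ≈ 7.03%.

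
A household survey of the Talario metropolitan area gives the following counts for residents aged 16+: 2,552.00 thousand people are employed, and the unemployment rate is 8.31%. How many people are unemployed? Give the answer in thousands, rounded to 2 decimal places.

About 231.29 thousand are unemployed.

Let U be the number unemployed. The labor force is E + U, and U/(E+U) = 0.0831.
So U = 0.0831 × 2,552.00 / (1 − 0.0831) = 212.0712 / 0.9169 ≈ 231.29 thousand.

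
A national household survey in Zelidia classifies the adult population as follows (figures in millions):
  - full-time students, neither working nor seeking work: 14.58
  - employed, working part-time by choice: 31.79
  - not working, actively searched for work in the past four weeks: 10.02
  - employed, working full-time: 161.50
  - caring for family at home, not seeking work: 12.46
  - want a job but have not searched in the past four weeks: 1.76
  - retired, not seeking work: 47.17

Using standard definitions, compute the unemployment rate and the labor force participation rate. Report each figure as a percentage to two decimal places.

Employed = 31.79 + 161.50 = 193.29 million.
Unemployed = 10.02 million.
Labor force = 193.29 + 10.02 = 203.31 million.
Not in labor force = 14.58 + 12.46 + 1.76 + 47.17 = 75.97 million (those not working and not actively searching are outside the labor force — including those who want a job but have given up searching).
Civilian working-age population = 203.31 + 75.97 = 279.28 million.
Unemployment rate = 10.02 / 203.31 = 4.93%.
Labor force participation rate = 203.31 / 279.28 = 72.80%.

Unemployment rate ≈ 4.93%; labor force participation rate ≈ 72.80%.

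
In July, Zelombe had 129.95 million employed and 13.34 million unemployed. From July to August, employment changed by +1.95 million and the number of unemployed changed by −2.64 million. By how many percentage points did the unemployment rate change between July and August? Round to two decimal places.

July: labor force = 129.95 + 13.34 = 143.29; u = 13.34/143.29 = 9.31%.
August: labor force = 131.90 + 10.70 = 142.60; u = 10.70/142.60 = 7.50%.
Change = 7.50% − 9.31% = −1.81 pp.

The unemployment rate changed by −1.81 percentage points.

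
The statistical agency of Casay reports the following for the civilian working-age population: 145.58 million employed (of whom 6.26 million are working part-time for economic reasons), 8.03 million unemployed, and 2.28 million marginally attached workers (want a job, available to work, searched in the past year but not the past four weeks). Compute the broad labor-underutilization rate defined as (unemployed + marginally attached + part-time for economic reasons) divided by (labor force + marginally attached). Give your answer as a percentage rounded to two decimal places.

Broad underutilization rate ≈ 10.63%.

Labor force = 145.58 + 8.03 = 153.61 million.
Numerator = 8.03 + 2.28 + 6.26 = 16.57 million.
Denominator = 153.61 + 2.28 = 155.89 million.
Broad rate = 16.57 / 155.89 = 10.63%.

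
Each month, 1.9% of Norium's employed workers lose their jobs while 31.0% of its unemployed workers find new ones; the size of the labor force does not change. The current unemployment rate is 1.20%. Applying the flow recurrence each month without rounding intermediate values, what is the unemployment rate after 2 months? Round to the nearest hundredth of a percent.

Unemployment rate after two months ≈ 3.72%.

With a fixed labor force, u_{t+1} = u_t + s·(1−u_t) − f·u_t = u_t·(1−s−f) + s.
Here 1−s−f = 0.671 and s = 0.019.
u_1 = 0.012000 × 0.671 + 0.019 = 0.027052.
u_2 = 0.027052 × 0.671 + 0.019 = 0.037152.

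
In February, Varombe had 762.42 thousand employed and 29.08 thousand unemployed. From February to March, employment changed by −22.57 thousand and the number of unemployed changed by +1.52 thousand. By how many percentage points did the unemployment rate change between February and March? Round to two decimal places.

February: labor force = 762.42 + 29.08 = 791.50; u = 29.08/791.50 = 3.67%.
March: labor force = 739.85 + 30.60 = 770.45; u = 30.60/770.45 = 3.97%.
Change = 3.97% − 3.67% = +0.30 pp.

The unemployment rate changed by +0.30 percentage points.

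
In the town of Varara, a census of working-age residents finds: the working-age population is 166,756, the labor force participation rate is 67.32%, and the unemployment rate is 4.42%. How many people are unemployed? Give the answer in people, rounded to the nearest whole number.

About 4,962 are unemployed.

Labor force = 0.6732 × 166,756 = 112,260.
Unemployed = 0.0442 × 112,260 ≈ 4,962.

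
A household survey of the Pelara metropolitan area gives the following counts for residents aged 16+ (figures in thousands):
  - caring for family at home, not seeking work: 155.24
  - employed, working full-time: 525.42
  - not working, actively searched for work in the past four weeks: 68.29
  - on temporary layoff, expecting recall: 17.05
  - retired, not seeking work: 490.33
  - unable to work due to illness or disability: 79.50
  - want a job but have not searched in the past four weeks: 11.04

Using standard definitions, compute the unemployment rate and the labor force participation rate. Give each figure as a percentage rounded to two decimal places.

Employed = 525.42 thousand.
Unemployed = 68.29 + 17.05 = 85.34 thousand (jobless and actively searching, or on temporary layoff).
Labor force = 525.42 + 85.34 = 610.76 thousand.
Not in labor force = 155.24 + 490.33 + 79.50 + 11.04 = 736.11 thousand (those not working and not actively searching are outside the labor force — including those who want a job but have given up searching).
Civilian working-age population = 610.76 + 736.11 = 1,346.87 thousand.
Unemployment rate = 85.34 / 610.76 = 13.97%.
Labor force participation rate = 610.76 / 1,346.87 = 45.35%.

Unemployment rate ≈ 13.97%; labor force participation rate ≈ 45.35%.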